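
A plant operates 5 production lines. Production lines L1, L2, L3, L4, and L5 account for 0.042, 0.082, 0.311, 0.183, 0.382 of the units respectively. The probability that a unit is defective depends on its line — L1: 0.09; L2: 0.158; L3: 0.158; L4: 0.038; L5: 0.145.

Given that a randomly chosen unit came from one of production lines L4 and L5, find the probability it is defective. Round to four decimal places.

Let S = {L4, L5}.
P(S) = 0.183 + 0.382 = 0.565.
P(D ∩ S) = 0.038·0.183 + 0.145·0.382 = 0.006954 + 0.05539 = 0.062344.
P(D | S) = 0.062344 / 0.565 = 0.110343…

0.1103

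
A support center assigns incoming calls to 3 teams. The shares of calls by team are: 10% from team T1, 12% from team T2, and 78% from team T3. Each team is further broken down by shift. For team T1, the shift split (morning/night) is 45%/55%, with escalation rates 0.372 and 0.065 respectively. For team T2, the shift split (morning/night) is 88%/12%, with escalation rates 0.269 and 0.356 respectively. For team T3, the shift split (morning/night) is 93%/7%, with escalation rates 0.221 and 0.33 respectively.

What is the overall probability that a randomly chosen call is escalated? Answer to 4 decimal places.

P(E|T1) = 0.45·0.372 + 0.55·0.065 = 0.1674 + 0.03575 = 0.20315
P(E|T2) = 0.88·0.269 + 0.12·0.356 = 0.23672 + 0.04272 = 0.27944
P(E|T3) = 0.93·0.221 + 0.07·0.33 = 0.20553 + 0.0231 = 0.22863
By total probability over the outer partition,
P(E) = 0.1·0.20315 + 0.12·0.27944 + 0.78·0.22863
      = 0.020315 + 0.0335328 + 0.1783314 = 0.2321792

0.2322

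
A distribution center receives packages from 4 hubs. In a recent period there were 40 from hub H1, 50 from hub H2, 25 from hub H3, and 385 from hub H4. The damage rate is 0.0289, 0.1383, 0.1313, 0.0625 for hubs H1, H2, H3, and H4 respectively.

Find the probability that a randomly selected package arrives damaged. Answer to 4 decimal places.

P(D) ≈ 0.0708

Total: 40 + 50 + 25 + 385 = 500.
P(H1) = 40/500 = 0.08. P(H2) = 50/500 = 0.1. P(H3) = 25/500 = 0.05. P(H4) = 385/500 = 0.77.
P(D) = P(D|H1)·P(H1) + P(D|H2)·P(H2) + P(D|H3)·P(H3) + P(D|H4)·P(H4)
      = 0.0289·0.08 + 0.1383·0.1 + 0.1313·0.05 + 0.0625·0.77
      = 0.002312 + 0.01383 + 0.006565 + 0.048125 = 0.070832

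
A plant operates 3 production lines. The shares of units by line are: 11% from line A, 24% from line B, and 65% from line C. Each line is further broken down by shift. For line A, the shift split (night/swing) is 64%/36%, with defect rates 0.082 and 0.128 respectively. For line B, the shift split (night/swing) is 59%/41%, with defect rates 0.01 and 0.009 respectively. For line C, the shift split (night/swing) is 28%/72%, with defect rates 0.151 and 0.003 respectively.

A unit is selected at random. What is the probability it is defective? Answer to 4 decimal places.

P(D|A) = 0.64·0.082 + 0.36·0.128 = 0.05248 + 0.04608 = 0.09856
P(D|B) = 0.59·0.01 + 0.41·0.009 = 0.0059 + 0.00369 = 0.00959
P(D|C) = 0.28·0.151 + 0.72·0.003 = 0.04228 + 0.00216 = 0.04444
Then overall,
P(D) = 0.11·0.09856 + 0.24·0.00959 + 0.65·0.04444
      = 0.0108416 + 0.0023016 + 0.028886 = 0.0420292

0.0420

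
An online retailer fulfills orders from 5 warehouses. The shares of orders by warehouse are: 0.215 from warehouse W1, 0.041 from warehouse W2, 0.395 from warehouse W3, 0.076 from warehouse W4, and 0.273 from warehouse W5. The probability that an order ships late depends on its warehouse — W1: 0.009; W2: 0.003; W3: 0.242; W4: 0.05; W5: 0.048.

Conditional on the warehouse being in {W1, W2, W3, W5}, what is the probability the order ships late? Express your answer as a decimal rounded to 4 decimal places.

Let S = {W1, W2, W3, W5}.
P(S) = 0.215 + 0.041 + 0.395 + 0.273 = 0.924.
P(L ∩ S) = 0.009·0.215 + 0.003·0.041 + 0.242·0.395 + 0.048·0.273 = 0.001935 + 0.000123 + 0.09559 + 0.013104 = 0.110752.
P(L | S) = 0.110752 / 0.924 = 0.119861…

0.1199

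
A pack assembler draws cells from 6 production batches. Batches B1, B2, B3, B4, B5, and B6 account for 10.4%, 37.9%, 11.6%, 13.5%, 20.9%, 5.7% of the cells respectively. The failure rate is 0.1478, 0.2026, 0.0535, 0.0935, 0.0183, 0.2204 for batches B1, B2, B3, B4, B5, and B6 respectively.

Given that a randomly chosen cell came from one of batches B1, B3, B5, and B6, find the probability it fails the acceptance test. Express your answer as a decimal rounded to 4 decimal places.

Let S = {B1, B3, B5, B6}.
P(S) = 0.104 + 0.116 + 0.209 + 0.057 = 0.486.
P(F ∩ S) = 0.1478·0.104 + 0.0535·0.116 + 0.0183·0.209 + 0.2204·0.057 = 0.0153712 + 0.006206 + 0.0038247 + 0.0125628 = 0.0379647.
P(F | S) = 0.0379647 / 0.486 = 0.078117…

P(F|S) ≈ 0.0781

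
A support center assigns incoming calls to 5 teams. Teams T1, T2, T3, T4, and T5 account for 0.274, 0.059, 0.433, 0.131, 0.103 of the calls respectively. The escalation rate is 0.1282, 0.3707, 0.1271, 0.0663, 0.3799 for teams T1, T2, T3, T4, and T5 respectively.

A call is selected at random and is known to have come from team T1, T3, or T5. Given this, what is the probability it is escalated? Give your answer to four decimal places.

Let S = {T1, T3, T5}.
P(S) = 0.274 + 0.433 + 0.103 = 0.81.
P(E ∩ S) = 0.1282·0.274 + 0.1271·0.433 + 0.3799·0.103 = 0.0351268 + 0.0550343 + 0.0391297 = 0.1292908.
P(E | S) = 0.1292908 / 0.81 = 0.159618…

0.1596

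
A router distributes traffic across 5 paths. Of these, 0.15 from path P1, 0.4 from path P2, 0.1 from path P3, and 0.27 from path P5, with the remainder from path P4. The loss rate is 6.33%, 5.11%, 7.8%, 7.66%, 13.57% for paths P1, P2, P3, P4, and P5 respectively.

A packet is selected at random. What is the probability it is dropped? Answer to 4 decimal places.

P(P4) = 1 − (0.15 + 0.4 + 0.1 + 0.27) = 0.08.
P(L) = P(L|P1)·P(P1) + P(L|P2)·P(P2) + P(L|P3)·P(P3) + P(L|P4)·P(P4) + P(L|P5)·P(P5)
      = 0.0633·0.15 + 0.0511·0.4 + 0.078·0.1 + 0.0766·0.08 + 0.1357·0.27
      = 0.009495 + 0.02044 + 0.0078 + 0.006128 + 0.036639 = 0.080502

0.0805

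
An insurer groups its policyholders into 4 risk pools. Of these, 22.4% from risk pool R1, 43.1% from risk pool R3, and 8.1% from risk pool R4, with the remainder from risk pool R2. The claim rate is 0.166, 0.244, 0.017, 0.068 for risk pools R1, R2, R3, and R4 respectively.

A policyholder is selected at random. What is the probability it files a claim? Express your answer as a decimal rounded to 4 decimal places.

P(R2) = 1 − (0.224 + 0.431 + 0.081) = 0.264.
Using total probability over the partition,
P(C) = P(C|R1)·P(R1) + P(C|R2)·P(R2) + P(C|R3)·P(R3) + P(C|R4)·P(R4)
      = 0.166·0.224 + 0.244·0.264 + 0.017·0.431 + 0.068·0.081
      = 0.037184 + 0.064416 + 0.007327 + 0.005508 = 0.114435

P(C) ≈ 0.1144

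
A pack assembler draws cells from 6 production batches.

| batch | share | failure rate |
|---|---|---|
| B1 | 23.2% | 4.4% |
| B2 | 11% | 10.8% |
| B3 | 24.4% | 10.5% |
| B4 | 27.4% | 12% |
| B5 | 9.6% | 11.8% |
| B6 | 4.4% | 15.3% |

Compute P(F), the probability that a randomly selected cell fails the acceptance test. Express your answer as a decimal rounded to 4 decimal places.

By the law of total probability,
P(F) = P(F|B1)·P(B1) + P(F|B2)·P(B2) + P(F|B3)·P(B3) + P(F|B4)·P(B4) + P(F|B5)·P(B5) + P(F|B6)·P(B6)
      = 0.044·0.232 + 0.108·0.11 + 0.105·0.244 + 0.12·0.274 + 0.118·0.096 + 0.153·0.044
      = 0.010208 + 0.01188 + 0.02562 + 0.03288 + 0.011328 + 0.006732 = 0.098648

0.0986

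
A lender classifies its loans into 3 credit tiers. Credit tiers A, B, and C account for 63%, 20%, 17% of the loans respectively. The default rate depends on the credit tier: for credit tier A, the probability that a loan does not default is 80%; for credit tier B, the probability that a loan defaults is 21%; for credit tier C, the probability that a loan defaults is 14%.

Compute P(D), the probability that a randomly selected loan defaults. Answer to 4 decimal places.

P(D|A) = 1 − 0.8 = 0.2.
By the law of total probability,
P(D) = P(D|A)·P(A) + P(D|B)·P(B) + P(D|C)·P(C)
      = 0.2·0.63 + 0.21·0.2 + 0.14·0.17
      = 0.126 + 0.042 + 0.0238 = 0.1918

0.1918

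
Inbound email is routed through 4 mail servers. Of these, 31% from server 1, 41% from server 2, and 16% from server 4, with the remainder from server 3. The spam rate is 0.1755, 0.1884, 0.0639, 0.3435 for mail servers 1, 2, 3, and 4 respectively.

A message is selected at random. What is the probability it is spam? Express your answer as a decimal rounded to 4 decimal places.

P(S) ≈ 0.1943

P(3) = 1 − (0.31 + 0.41 + 0.16) = 0.12.
Summing over the partition,
P(S) = P(S|1)·P(1) + P(S|2)·P(2) + P(S|3)·P(3) + P(S|4)·P(4)
      = 0.1755·0.31 + 0.1884·0.41 + 0.0639·0.12 + 0.3435·0.16
      = 0.054405 + 0.077244 + 0.007668 + 0.05496 = 0.194277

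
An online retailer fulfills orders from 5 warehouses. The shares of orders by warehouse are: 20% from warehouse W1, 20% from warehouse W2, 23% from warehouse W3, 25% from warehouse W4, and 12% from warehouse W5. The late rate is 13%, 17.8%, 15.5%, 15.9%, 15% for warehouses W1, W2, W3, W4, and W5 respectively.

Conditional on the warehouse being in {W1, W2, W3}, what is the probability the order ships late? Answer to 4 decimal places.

0.1544

Let S = {W1, W2, W3}.
P(S) = 0.2 + 0.2 + 0.23 = 0.63.
P(L ∩ S) = 0.13·0.2 + 0.178·0.2 + 0.155·0.23 = 0.026 + 0.0356 + 0.03565 = 0.09725.
P(L | S) = 0.09725 / 0.63 = 0.154365…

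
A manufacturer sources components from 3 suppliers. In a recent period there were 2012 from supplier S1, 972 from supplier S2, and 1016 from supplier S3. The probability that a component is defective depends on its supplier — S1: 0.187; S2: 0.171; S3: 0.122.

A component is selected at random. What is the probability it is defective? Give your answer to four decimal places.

Total: 2012 + 972 + 1016 = 4000.
P(S1) = 2012/4000 = 0.503. P(S2) = 972/4000 = 0.243. P(S3) = 1016/4000 = 0.254.
P(D) = P(D|S1)·P(S1) + P(D|S2)·P(S2) + P(D|S3)·P(S3)
      = 0.187·0.503 + 0.171·0.243 + 0.122·0.254
      = 0.094061 + 0.041553 + 0.030988 = 0.166602

0.1666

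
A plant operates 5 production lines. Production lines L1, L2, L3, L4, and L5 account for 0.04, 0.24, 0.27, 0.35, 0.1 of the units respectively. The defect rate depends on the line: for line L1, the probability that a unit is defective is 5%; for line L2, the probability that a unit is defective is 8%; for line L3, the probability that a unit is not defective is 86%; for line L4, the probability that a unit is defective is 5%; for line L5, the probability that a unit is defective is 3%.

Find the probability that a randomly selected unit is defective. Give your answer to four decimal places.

P(D|L3) = 1 − 0.86 = 0.14.
P(D) = P(D|L1)·P(L1) + P(D|L2)·P(L2) + P(D|L3)·P(L3) + P(D|L4)·P(L4) + P(D|L5)·P(L5)
      = 0.05·0.04 + 0.08·0.24 + 0.14·0.27 + 0.05·0.35 + 0.03·0.1
      = 0.002 + 0.0192 + 0.0378 + 0.0175 + 0.003 = 0.0795

0.0795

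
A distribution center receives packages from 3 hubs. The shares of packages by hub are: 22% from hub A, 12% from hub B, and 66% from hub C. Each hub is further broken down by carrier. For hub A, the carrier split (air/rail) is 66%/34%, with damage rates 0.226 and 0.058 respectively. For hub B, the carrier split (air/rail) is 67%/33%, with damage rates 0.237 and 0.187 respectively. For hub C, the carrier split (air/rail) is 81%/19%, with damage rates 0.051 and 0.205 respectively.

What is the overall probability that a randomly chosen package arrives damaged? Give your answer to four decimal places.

P(D|A) = 0.66·0.226 + 0.34·0.058 = 0.14916 + 0.01972 = 0.16888
P(D|B) = 0.67·0.237 + 0.33·0.187 = 0.15879 + 0.06171 = 0.2205
P(D|C) = 0.81·0.051 + 0.19·0.205 = 0.04131 + 0.03895 = 0.08026
Then overall,
P(D) = 0.22·0.16888 + 0.12·0.2205 + 0.66·0.08026
      = 0.0371536 + 0.02646 + 0.0529716 = 0.1165852

P(D) ≈ 0.1166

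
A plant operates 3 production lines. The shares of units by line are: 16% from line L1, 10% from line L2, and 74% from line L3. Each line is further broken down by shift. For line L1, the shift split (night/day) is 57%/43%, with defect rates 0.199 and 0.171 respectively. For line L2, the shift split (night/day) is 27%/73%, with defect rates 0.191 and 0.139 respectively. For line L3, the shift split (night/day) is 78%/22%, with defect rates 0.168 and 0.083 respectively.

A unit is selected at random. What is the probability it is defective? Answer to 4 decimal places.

P(D|L1) = 0.57·0.199 + 0.43·0.171 = 0.11343 + 0.07353 = 0.18696
P(D|L2) = 0.27·0.191 + 0.73·0.139 = 0.05157 + 0.10147 = 0.15304
P(D|L3) = 0.78·0.168 + 0.22·0.083 = 0.13104 + 0.01826 = 0.1493
By total probability over the outer partition,
P(D) = 0.16·0.18696 + 0.1·0.15304 + 0.74·0.1493
      = 0.0299136 + 0.015304 + 0.110482 = 0.1556996

P(D) ≈ 0.1557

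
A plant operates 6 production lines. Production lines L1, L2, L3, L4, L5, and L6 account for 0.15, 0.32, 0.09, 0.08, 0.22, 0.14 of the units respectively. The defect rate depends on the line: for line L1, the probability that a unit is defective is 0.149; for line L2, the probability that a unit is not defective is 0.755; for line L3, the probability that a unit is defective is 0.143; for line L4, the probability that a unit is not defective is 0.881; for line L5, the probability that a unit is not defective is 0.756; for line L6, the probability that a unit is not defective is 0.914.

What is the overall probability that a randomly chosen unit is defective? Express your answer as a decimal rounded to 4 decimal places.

P(D|L2) = 1 − 0.755 = 0.245.
P(D|L4) = 1 − 0.881 = 0.119.
P(D|L5) = 1 − 0.756 = 0.244.
P(D|L6) = 1 − 0.914 = 0.086.
By the law of total probability,
P(D) = P(D|L1)·P(L1) + P(D|L2)·P(L2) + P(D|L3)·P(L3) + P(D|L4)·P(L4) + P(D|L5)·P(L5) + P(D|L6)·P(L6)
      = 0.149·0.15 + 0.245·0.32 + 0.143·0.09 + 0.119·0.08 + 0.244·0.22 + 0.086·0.14
      = 0.02235 + 0.0784 + 0.01287 + 0.00952 + 0.05368 + 0.01204 = 0.18886

P(D) ≈ 0.1889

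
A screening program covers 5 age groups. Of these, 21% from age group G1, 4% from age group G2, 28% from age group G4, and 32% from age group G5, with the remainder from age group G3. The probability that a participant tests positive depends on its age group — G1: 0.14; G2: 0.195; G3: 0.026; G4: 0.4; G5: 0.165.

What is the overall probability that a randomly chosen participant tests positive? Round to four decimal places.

P(T) ≈ 0.2059

P(G3) = 1 − (0.21 + 0.04 + 0.28 + 0.32) = 0.15.
P(T) = P(T|G1)·P(G1) + P(T|G2)·P(G2) + P(T|G3)·P(G3) + P(T|G4)·P(G4) + P(T|G5)·P(G5)
      = 0.14·0.21 + 0.195·0.04 + 0.026·0.15 + 0.4·0.28 + 0.165·0.32
      = 0.0294 + 0.0078 + 0.0039 + 0.112 + 0.0528 = 0.2059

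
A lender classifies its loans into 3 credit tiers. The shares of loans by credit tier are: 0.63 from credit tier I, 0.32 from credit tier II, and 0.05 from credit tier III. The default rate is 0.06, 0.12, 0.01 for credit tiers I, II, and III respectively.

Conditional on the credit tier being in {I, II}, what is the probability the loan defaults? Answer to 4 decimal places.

P(D|S) ≈ 0.0802

Let S = {I, II}.
P(S) = 0.63 + 0.32 = 0.95.
P(D ∩ S) = 0.06·0.63 + 0.12·0.32 = 0.0378 + 0.0384 = 0.0762.
P(D | S) = 0.0762 / 0.95 = 0.080211…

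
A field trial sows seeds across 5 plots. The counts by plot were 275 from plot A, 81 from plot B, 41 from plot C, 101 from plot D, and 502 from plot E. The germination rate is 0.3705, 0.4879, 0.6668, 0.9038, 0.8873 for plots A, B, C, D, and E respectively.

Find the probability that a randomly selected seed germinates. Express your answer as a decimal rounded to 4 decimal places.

P(G) ≈ 0.7055

Total: 275 + 81 + 41 + 101 + 502 = 1000.
P(A) = 275/1000 = 0.275. P(B) = 81/1000 = 0.081. P(C) = 41/1000 = 0.041. P(D) = 101/1000 = 0.101. P(E) = 502/1000 = 0.502.
P(G) = P(G|A)·P(A) + P(G|B)·P(B) + P(G|C)·P(C) + P(G|D)·P(D) + P(G|E)·P(E)
      = 0.3705·0.275 + 0.4879·0.081 + 0.6668·0.041 + 0.9038·0.101 + 0.8873·0.502
      = 0.1018875 + 0.0395199 + 0.0273388 + 0.0912838 + 0.4454246 = 0.7054546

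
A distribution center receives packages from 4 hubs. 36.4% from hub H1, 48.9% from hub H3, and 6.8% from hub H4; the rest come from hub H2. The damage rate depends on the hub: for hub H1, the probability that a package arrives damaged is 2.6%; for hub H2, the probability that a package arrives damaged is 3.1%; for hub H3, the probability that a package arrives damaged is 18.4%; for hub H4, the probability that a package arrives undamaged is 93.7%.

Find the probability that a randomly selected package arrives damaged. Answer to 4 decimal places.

P(H2) = 1 − (0.364 + 0.489 + 0.068) = 0.079.
P(D|H4) = 1 − 0.937 = 0.063.
P(D) = P(D|H1)·P(H1) + P(D|H2)·P(H2) + P(D|H3)·P(H3) + P(D|H4)·P(H4)
      = 0.026·0.364 + 0.031·0.079 + 0.184·0.489 + 0.063·0.068
      = 0.009464 + 0.002449 + 0.089976 + 0.004284 = 0.106173

P(D) ≈ 0.1062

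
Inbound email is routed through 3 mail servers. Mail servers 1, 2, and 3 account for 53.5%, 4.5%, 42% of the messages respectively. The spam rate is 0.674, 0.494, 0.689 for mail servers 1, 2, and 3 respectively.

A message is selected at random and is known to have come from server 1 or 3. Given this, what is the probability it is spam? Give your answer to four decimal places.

P(S|J) ≈ 0.6806

Let J = {1, 3}.
P(J) = 0.535 + 0.42 = 0.955.
P(S ∩ J) = 0.674·0.535 + 0.689·0.42 = 0.36059 + 0.28938 = 0.64997.
P(S | J) = 0.64997 / 0.955 = 0.680597…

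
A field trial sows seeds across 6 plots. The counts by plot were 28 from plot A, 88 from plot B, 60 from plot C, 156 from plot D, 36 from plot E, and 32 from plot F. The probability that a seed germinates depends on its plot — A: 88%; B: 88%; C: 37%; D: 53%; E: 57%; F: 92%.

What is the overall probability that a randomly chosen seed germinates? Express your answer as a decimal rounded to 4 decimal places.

0.6423

Total: 28 + 88 + 60 + 156 + 36 + 32 = 400.
P(A) = 28/400 = 0.07. P(B) = 88/400 = 0.22. P(C) = 60/400 = 0.15. P(D) = 156/400 = 0.39. P(E) = 36/400 = 0.09. P(F) = 32/400 = 0.08.
Using total probability over the partition,
P(G) = P(G|A)·P(A) + P(G|B)·P(B) + P(G|C)·P(C) + P(G|D)·P(D) + P(G|E)·P(E) + P(G|F)·P(F)
      = 0.88·0.07 + 0.88·0.22 + 0.37·0.15 + 0.53·0.39 + 0.57·0.09 + 0.92·0.08
      = 0.0616 + 0.1936 + 0.0555 + 0.2067 + 0.0513 + 0.0736 = 0.6423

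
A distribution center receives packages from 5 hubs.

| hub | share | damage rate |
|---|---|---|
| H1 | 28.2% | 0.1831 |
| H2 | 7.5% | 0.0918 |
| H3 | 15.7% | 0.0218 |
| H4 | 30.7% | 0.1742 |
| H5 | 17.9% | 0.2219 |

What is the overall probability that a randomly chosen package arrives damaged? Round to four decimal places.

P(D) ≈ 0.1551

P(D) = P(D|H1)·P(H1) + P(D|H2)·P(H2) + P(D|H3)·P(H3) + P(D|H4)·P(H4) + P(D|H5)·P(H5)
      = 0.1831·0.282 + 0.0918·0.075 + 0.0218·0.157 + 0.1742·0.307 + 0.2219·0.179
      = 0.0516342 + 0.006885 + 0.0034226 + 0.0534794 + 0.0397201 = 0.1551413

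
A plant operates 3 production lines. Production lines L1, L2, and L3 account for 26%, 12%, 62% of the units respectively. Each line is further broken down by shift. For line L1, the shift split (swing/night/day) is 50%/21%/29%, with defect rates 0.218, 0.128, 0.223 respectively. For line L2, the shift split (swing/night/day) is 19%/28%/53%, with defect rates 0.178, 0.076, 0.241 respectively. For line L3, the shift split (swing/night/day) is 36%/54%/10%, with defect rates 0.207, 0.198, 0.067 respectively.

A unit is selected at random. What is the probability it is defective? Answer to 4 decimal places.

P(D|L1) = 0.5·0.218 + 0.21·0.128 + 0.29·0.223 = 0.109 + 0.02688 + 0.06467 = 0.20055
P(D|L2) = 0.19·0.178 + 0.28·0.076 + 0.53·0.241 = 0.03382 + 0.02128 + 0.12773 = 0.18283
P(D|L3) = 0.36·0.207 + 0.54·0.198 + 0.1·0.067 = 0.07452 + 0.10692 + 0.0067 = 0.18814
By total probability over the outer partition,
P(D) = 0.26·0.20055 + 0.12·0.18283 + 0.62·0.18814
      = 0.052143 + 0.0219396 + 0.1166468 = 0.1907294

0.1907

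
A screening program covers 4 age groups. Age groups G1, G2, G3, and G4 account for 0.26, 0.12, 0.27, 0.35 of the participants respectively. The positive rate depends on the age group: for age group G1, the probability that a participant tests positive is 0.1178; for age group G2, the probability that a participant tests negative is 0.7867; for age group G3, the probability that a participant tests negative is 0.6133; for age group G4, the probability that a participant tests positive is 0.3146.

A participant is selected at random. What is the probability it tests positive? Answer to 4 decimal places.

P(T|G2) = 1 − 0.7867 = 0.2133.
P(T|G3) = 1 − 0.6133 = 0.3867.
P(T) = P(T|G1)·P(G1) + P(T|G2)·P(G2) + P(T|G3)·P(G3) + P(T|G4)·P(G4)
      = 0.1178·0.26 + 0.2133·0.12 + 0.3867·0.27 + 0.3146·0.35
      = 0.030628 + 0.025596 + 0.104409 + 0.11011 = 0.270743

0.2707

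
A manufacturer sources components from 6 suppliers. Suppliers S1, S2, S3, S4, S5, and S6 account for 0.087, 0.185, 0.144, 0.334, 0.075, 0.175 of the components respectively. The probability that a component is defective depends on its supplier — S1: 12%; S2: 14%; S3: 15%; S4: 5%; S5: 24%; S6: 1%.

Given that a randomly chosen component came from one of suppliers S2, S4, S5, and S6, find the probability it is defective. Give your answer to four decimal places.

0.0811

Let S = {S2, S4, S5, S6}.
P(S) = 0.185 + 0.334 + 0.075 + 0.175 = 0.769.
P(D ∩ S) = 0.14·0.185 + 0.05·0.334 + 0.24·0.075 + 0.01·0.175 = 0.0259 + 0.0167 + 0.018 + 0.00175 = 0.06235.
P(D | S) = 0.06235 / 0.769 = 0.081079…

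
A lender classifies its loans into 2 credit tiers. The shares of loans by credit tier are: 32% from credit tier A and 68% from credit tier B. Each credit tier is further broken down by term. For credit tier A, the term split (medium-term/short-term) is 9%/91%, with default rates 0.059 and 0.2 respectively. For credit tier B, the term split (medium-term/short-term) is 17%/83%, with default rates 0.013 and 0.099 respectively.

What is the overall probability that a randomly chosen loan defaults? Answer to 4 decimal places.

P(D) ≈ 0.1173

P(D|A) = 0.09·0.059 + 0.91·0.2 = 0.00531 + 0.182 = 0.18731
P(D|B) = 0.17·0.013 + 0.83·0.099 = 0.00221 + 0.08217 = 0.08438
Then overall,
P(D) = 0.32·0.18731 + 0.68·0.08438
      = 0.0599392 + 0.0573784 = 0.1173176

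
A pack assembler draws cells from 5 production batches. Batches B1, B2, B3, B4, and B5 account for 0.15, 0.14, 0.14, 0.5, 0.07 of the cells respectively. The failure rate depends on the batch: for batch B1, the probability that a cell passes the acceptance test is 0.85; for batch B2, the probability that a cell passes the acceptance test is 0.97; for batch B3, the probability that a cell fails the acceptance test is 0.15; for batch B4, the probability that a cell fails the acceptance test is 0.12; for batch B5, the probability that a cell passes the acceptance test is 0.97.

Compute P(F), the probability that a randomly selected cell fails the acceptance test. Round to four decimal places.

0.1098

P(F|B1) = 1 − 0.85 = 0.15.
P(F|B2) = 1 − 0.97 = 0.03.
P(F|B5) = 1 − 0.97 = 0.03.
P(F) = P(F|B1)·P(B1) + P(F|B2)·P(B2) + P(F|B3)·P(B3) + P(F|B4)·P(B4) + P(F|B5)·P(B5)
      = 0.15·0.15 + 0.03·0.14 + 0.15·0.14 + 0.12·0.5 + 0.03·0.07
      = 0.0225 + 0.0042 + 0.021 + 0.06 + 0.0021 = 0.1098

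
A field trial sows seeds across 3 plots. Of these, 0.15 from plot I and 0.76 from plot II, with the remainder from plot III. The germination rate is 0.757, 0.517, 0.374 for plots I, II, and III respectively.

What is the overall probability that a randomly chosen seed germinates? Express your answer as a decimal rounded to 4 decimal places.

P(III) = 1 − (0.15 + 0.76) = 0.09.
P(G) = P(G|I)·P(I) + P(G|II)·P(II) + P(G|III)·P(III)
      = 0.757·0.15 + 0.517·0.76 + 0.374·0.09
      = 0.11355 + 0.39292 + 0.03366 = 0.54013

0.5401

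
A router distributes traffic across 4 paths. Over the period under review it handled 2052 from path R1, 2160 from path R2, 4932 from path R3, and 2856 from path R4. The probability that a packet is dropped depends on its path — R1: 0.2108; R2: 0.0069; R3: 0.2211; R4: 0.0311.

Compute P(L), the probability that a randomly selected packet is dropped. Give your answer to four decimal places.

Total: 2052 + 2160 + 4932 + 2856 = 12000.
P(R1) = 2052/12000 = 0.171. P(R2) = 2160/12000 = 0.18. P(R3) = 4932/12000 = 0.411. P(R4) = 2856/12000 = 0.238.
Summing over the partition,
P(L) = P(L|R1)·P(R1) + P(L|R2)·P(R2) + P(L|R3)·P(R3) + P(L|R4)·P(R4)
      = 0.2108·0.171 + 0.0069·0.18 + 0.2211·0.411 + 0.0311·0.238
      = 0.0360468 + 0.001242 + 0.0908721 + 0.0074018 = 0.1355627

0.1356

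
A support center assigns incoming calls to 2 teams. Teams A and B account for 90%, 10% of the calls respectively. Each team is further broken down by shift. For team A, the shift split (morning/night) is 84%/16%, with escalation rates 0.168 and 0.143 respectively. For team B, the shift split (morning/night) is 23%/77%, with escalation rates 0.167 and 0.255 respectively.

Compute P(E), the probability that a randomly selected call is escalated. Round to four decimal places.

0.1711

P(E|A) = 0.84·0.168 + 0.16·0.143 = 0.14112 + 0.02288 = 0.164
P(E|B) = 0.23·0.167 + 0.77·0.255 = 0.03841 + 0.19635 = 0.23476
By total probability over the outer partition,
P(E) = 0.9·0.164 + 0.1·0.23476
      = 0.1476 + 0.023476 = 0.171076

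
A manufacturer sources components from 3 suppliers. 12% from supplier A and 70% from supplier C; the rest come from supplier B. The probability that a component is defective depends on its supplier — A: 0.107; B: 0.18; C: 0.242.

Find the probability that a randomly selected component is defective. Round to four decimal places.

P(B) = 1 − (0.12 + 0.7) = 0.18.
Using total probability over the partition,
P(D) = P(D|A)·P(A) + P(D|B)·P(B) + P(D|C)·P(C)
      = 0.107·0.12 + 0.18·0.18 + 0.242·0.7
      = 0.01284 + 0.0324 + 0.1694 = 0.21464

P(D) ≈ 0.2146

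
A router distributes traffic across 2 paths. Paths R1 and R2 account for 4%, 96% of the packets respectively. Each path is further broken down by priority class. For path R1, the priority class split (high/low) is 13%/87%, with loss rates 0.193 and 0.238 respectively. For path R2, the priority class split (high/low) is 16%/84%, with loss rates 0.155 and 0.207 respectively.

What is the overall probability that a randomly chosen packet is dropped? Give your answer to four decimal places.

P(L) ≈ 0.2000

P(L|R1) = 0.13·0.193 + 0.87·0.238 = 0.02509 + 0.20706 = 0.23215
P(L|R2) = 0.16·0.155 + 0.84·0.207 = 0.0248 + 0.17388 = 0.19868
Then overall,
P(L) = 0.04·0.23215 + 0.96·0.19868
      = 0.009286 + 0.1907328 = 0.2000188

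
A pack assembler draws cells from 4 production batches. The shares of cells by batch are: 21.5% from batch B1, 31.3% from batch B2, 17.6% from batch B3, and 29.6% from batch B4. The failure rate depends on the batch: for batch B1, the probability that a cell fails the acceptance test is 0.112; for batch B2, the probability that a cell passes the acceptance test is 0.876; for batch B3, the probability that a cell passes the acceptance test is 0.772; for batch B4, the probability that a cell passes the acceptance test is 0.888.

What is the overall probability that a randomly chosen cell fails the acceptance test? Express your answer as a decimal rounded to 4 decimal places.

0.1362

P(F|B2) = 1 − 0.876 = 0.124.
P(F|B3) = 1 − 0.772 = 0.228.
P(F|B4) = 1 − 0.888 = 0.112.
Summing over the partition,
P(F) = P(F|B1)·P(B1) + P(F|B2)·P(B2) + P(F|B3)·P(B3) + P(F|B4)·P(B4)
      = 0.112·0.215 + 0.124·0.313 + 0.228·0.176 + 0.112·0.296
      = 0.02408 + 0.038812 + 0.040128 + 0.033152 = 0.136172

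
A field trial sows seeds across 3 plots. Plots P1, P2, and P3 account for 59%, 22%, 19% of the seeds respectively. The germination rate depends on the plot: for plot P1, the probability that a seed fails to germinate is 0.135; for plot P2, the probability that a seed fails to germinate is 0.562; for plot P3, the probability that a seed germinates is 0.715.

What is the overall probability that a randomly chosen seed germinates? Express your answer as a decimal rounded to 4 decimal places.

0.7426

P(G|P1) = 1 − 0.135 = 0.865.
P(G|P2) = 1 − 0.562 = 0.438.
By the law of total probability,
P(G) = P(G|P1)·P(P1) + P(G|P2)·P(P2) + P(G|P3)·P(P3)
      = 0.865·0.59 + 0.438·0.22 + 0.715·0.19
      = 0.51035 + 0.09636 + 0.13585 = 0.74256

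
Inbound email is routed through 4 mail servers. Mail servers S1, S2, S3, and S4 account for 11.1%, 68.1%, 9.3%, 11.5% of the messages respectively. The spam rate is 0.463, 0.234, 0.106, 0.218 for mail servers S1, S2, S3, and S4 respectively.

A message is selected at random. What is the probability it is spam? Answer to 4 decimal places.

P(S) = P(S|S1)·P(S1) + P(S|S2)·P(S2) + P(S|S3)·P(S3) + P(S|S4)·P(S4)
      = 0.463·0.111 + 0.234·0.681 + 0.106·0.093 + 0.218·0.115
      = 0.051393 + 0.159354 + 0.009858 + 0.02507 = 0.245675

P(S) ≈ 0.2457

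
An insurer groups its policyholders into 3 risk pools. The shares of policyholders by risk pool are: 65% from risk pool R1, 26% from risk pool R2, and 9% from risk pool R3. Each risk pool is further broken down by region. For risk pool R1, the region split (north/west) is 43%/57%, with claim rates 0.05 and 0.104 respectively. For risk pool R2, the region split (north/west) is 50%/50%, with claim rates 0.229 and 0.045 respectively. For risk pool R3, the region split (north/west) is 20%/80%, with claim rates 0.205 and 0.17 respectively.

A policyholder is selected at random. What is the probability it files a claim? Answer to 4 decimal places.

P(C|R1) = 0.43·0.05 + 0.57·0.104 = 0.0215 + 0.05928 = 0.08078
P(C|R2) = 0.5·0.229 + 0.5·0.045 = 0.1145 + 0.0225 = 0.137
P(C|R3) = 0.2·0.205 + 0.8·0.17 = 0.041 + 0.136 = 0.177
Then overall,
P(C) = 0.65·0.08078 + 0.26·0.137 + 0.09·0.177
      = 0.052507 + 0.03562 + 0.01593 = 0.104057

P(C) ≈ 0.1041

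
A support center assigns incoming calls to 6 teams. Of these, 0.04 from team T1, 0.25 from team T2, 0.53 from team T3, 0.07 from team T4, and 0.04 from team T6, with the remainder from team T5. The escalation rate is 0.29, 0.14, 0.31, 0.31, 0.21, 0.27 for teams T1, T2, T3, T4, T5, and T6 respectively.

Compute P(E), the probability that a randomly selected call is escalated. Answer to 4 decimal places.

0.2581

P(T5) = 1 − (0.04 + 0.25 + 0.53 + 0.07 + 0.04) = 0.07.
Summing over the partition,
P(E) = P(E|T1)·P(T1) + P(E|T2)·P(T2) + P(E|T3)·P(T3) + P(E|T4)·P(T4) + P(E|T5)·P(T5) + P(E|T6)·P(T6)
      = 0.29·0.04 + 0.14·0.25 + 0.31·0.53 + 0.31·0.07 + 0.21·0.07 + 0.27·0.04
      = 0.0116 + 0.035 + 0.1643 + 0.0217 + 0.0147 + 0.0108 = 0.2581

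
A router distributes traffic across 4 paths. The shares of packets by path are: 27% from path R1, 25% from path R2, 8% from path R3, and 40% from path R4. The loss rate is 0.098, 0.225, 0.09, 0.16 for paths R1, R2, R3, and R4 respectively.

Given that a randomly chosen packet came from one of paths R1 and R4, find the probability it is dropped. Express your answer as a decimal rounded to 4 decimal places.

P(L|S) ≈ 0.1350

Let S = {R1, R4}.
P(S) = 0.27 + 0.4 = 0.67.
P(L ∩ S) = 0.098·0.27 + 0.16·0.4 = 0.02646 + 0.064 = 0.09046.
P(L | S) = 0.09046 / 0.67 = 0.135015…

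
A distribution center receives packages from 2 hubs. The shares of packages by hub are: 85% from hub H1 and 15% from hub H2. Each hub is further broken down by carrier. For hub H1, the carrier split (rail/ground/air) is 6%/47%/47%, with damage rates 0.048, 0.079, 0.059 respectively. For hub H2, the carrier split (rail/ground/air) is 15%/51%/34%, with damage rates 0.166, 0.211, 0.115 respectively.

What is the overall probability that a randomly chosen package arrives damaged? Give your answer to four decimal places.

0.0833

P(D|H1) = 0.06·0.048 + 0.47·0.079 + 0.47·0.059 = 0.00288 + 0.03713 + 0.02773 = 0.06774
P(D|H2) = 0.15·0.166 + 0.51·0.211 + 0.34·0.115 = 0.0249 + 0.10761 + 0.0391 = 0.17161
Then overall,
P(D) = 0.85·0.06774 + 0.15·0.17161
      = 0.057579 + 0.0257415 = 0.0833205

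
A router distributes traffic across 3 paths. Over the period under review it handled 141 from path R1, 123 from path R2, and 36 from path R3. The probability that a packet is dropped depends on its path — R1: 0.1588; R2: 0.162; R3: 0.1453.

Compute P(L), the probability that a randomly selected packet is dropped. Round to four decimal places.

Total: 141 + 123 + 36 = 300.
P(R1) = 141/300 = 0.47. P(R2) = 123/300 = 0.41. P(R3) = 36/300 = 0.12.
P(L) = P(L|R1)·P(R1) + P(L|R2)·P(R2) + P(L|R3)·P(R3)
      = 0.1588·0.47 + 0.162·0.41 + 0.1453·0.12
      = 0.074636 + 0.06642 + 0.017436 = 0.158492

0.1585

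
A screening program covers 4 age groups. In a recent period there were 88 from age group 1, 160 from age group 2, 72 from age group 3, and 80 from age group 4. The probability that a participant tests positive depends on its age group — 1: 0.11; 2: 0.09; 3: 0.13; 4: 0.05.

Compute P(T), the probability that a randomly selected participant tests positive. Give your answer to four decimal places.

P(T) ≈ 0.0936

Total: 88 + 160 + 72 + 80 = 400.
P(1) = 88/400 = 0.22. P(2) = 160/400 = 0.4. P(3) = 72/400 = 0.18. P(4) = 80/400 = 0.2.
P(T) = P(T|1)·P(1) + P(T|2)·P(2) + P(T|3)·P(3) + P(T|4)·P(4)
      = 0.11·0.22 + 0.09·0.4 + 0.13·0.18 + 0.05·0.2
      = 0.0242 + 0.036 + 0.0234 + 0.01 = 0.0936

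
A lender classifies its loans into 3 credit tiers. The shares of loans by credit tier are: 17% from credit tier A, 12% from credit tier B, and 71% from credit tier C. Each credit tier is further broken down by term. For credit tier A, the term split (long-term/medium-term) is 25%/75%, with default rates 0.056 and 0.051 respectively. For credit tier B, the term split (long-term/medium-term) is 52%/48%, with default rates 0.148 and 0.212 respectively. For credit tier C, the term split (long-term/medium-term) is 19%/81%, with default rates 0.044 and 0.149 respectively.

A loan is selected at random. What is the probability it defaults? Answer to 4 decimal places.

0.1220

P(D|A) = 0.25·0.056 + 0.75·0.051 = 0.014 + 0.03825 = 0.05225
P(D|B) = 0.52·0.148 + 0.48·0.212 = 0.07696 + 0.10176 = 0.17872
P(D|C) = 0.19·0.044 + 0.81·0.149 = 0.00836 + 0.12069 = 0.12905
By total probability over the outer partition,
P(D) = 0.17·0.05225 + 0.12·0.17872 + 0.71·0.12905
      = 0.0088825 + 0.0214464 + 0.0916255 = 0.1219544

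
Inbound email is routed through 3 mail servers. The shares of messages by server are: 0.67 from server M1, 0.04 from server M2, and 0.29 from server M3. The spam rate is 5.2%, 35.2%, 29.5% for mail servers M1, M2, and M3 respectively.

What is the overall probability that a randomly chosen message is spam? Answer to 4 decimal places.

P(S) ≈ 0.1345

Summing over the partition,
P(S) = P(S|M1)·P(M1) + P(S|M2)·P(M2) + P(S|M3)·P(M3)
      = 0.052·0.67 + 0.352·0.04 + 0.295·0.29
      = 0.03484 + 0.01408 + 0.08555 = 0.13447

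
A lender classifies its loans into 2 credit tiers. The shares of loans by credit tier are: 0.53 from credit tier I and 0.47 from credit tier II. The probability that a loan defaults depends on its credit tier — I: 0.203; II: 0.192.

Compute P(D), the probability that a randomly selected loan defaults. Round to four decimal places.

0.1978

P(D) = P(D|I)·P(I) + P(D|II)·P(II)
      = 0.203·0.53 + 0.192·0.47
      = 0.10759 + 0.09024 = 0.19783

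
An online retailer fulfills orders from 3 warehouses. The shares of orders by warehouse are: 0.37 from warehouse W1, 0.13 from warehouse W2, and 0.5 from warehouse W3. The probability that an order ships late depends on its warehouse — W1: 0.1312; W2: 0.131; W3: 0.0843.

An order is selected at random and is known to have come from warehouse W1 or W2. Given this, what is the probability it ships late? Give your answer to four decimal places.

P(L|S) ≈ 0.1311

Let S = {W1, W2}.
P(S) = 0.37 + 0.13 = 0.5.
P(L ∩ S) = 0.1312·0.37 + 0.131·0.13 = 0.048544 + 0.01703 = 0.065574.
P(L | S) = 0.065574 / 0.5 = 0.131148…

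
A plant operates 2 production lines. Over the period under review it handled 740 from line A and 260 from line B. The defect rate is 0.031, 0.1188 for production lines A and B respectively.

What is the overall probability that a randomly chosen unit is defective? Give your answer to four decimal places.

Total: 740 + 260 = 1000.
P(A) = 740/1000 = 0.74. P(B) = 260/1000 = 0.26.
Using total probability over the partition,
P(D) = P(D|A)·P(A) + P(D|B)·P(B)
      = 0.031·0.74 + 0.1188·0.26
      = 0.02294 + 0.030888 = 0.053828

0.0538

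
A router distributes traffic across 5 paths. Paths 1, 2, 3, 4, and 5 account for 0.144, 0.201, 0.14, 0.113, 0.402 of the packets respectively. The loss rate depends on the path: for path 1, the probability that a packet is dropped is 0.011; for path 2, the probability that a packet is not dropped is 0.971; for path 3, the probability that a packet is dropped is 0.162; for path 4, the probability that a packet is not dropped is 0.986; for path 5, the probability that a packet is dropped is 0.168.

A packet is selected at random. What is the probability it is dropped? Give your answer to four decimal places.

P(L) ≈ 0.0992

P(L|2) = 1 − 0.971 = 0.029.
P(L|4) = 1 − 0.986 = 0.014.
P(L) = P(L|1)·P(1) + P(L|2)·P(2) + P(L|3)·P(3) + P(L|4)·P(4) + P(L|5)·P(5)
      = 0.011·0.144 + 0.029·0.201 + 0.162·0.14 + 0.014·0.113 + 0.168·0.402
      = 0.001584 + 0.005829 + 0.02268 + 0.001582 + 0.067536 = 0.099211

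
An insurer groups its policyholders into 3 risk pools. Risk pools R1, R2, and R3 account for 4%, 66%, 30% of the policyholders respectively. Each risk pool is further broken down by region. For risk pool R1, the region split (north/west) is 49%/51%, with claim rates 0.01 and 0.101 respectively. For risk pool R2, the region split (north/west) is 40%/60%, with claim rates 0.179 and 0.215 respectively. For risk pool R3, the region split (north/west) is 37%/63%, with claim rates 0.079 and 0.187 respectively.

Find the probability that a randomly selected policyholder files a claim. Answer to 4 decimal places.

P(C|R1) = 0.49·0.01 + 0.51·0.101 = 0.0049 + 0.05151 = 0.05641
P(C|R2) = 0.4·0.179 + 0.6·0.215 = 0.0716 + 0.129 = 0.2006
P(C|R3) = 0.37·0.079 + 0.63·0.187 = 0.02923 + 0.11781 = 0.14704
By total probability over the outer partition,
P(C) = 0.04·0.05641 + 0.66·0.2006 + 0.3·0.14704
      = 0.0022564 + 0.132396 + 0.044112 = 0.1787644

P(C) ≈ 0.1788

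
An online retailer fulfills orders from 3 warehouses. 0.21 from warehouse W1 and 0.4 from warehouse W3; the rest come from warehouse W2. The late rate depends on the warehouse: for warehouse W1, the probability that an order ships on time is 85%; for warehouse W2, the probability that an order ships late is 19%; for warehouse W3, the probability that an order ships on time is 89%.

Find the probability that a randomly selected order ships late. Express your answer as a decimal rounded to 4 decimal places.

P(W2) = 1 − (0.21 + 0.4) = 0.39.
P(L|W1) = 1 − 0.85 = 0.15.
P(L|W3) = 1 − 0.89 = 0.11.
P(L) = P(L|W1)·P(W1) + P(L|W2)·P(W2) + P(L|W3)·P(W3)
      = 0.15·0.21 + 0.19·0.39 + 0.11·0.4
      = 0.0315 + 0.0741 + 0.044 = 0.1496

0.1496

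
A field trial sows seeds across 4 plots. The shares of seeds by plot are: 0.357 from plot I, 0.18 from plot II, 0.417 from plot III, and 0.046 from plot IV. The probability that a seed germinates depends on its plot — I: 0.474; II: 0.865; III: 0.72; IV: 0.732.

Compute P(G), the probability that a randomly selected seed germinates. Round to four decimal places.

Summing over the partition,
P(G) = P(G|I)·P(I) + P(G|II)·P(II) + P(G|III)·P(III) + P(G|IV)·P(IV)
      = 0.474·0.357 + 0.865·0.18 + 0.72·0.417 + 0.732·0.046
      = 0.169218 + 0.1557 + 0.30024 + 0.033672 = 0.65883

P(G) ≈ 0.6588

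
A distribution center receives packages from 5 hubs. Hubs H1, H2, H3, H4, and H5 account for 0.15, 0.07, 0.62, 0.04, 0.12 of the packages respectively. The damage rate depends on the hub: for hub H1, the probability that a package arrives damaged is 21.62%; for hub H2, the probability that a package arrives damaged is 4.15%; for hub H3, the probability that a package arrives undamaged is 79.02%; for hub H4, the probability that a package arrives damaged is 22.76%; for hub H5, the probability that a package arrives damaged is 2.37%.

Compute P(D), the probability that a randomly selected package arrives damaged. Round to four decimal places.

0.1774

P(D|H3) = 1 − 0.7902 = 0.2098.
P(D) = P(D|H1)·P(H1) + P(D|H2)·P(H2) + P(D|H3)·P(H3) + P(D|H4)·P(H4) + P(D|H5)·P(H5)
      = 0.2162·0.15 + 0.0415·0.07 + 0.2098·0.62 + 0.2276·0.04 + 0.0237·0.12
      = 0.03243 + 0.002905 + 0.130076 + 0.009104 + 0.002844 = 0.177359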